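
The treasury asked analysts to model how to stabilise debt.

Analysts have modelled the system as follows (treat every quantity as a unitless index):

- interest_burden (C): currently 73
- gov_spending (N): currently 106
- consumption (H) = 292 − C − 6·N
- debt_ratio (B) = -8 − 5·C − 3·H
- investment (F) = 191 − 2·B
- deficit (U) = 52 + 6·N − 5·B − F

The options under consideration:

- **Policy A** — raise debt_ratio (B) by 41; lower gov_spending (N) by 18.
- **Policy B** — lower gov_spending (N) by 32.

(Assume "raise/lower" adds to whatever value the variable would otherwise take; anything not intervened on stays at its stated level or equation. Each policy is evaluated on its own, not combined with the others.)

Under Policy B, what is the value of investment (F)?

Policy B (N − 32):
  C = 73
  N = 106 − 32 = 74
  H = 292 − 73 − 6·74 = -225
  B = -8 − 5·73 − 3·(-225) = 302
  F = 191 − 2·302 = -413

-413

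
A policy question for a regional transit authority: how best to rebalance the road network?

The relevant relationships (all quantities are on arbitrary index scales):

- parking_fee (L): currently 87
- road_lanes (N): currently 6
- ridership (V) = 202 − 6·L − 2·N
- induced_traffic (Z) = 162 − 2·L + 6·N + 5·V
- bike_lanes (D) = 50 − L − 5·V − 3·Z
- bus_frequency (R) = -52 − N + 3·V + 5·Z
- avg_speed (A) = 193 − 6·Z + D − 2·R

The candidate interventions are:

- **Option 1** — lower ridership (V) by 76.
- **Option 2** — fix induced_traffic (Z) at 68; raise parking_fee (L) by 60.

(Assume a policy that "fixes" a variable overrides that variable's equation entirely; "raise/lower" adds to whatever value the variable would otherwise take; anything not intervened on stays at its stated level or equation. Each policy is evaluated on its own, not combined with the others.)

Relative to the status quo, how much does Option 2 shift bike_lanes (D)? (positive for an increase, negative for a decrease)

Baseline:
  L = 87
  N = 6
  V = 202 − 6·87 − 2·6 = -332
  Z = 162 − 2·87 + 6·6 + 5·(-332) = -1636
  D = 50 − 87 − 5·(-332) − 3·(-1636) = 6531
Option 2 (Z := 68, L + 60):
  L = 87 + 60 = 147
  N = 6
  V = 202 − 6·147 − 2·6 = -692
  Z = 68
  D = 50 − 147 − 5·(-692) − 3·68 = 3159
Change in D: 3159 − 6531 = -3372

-3372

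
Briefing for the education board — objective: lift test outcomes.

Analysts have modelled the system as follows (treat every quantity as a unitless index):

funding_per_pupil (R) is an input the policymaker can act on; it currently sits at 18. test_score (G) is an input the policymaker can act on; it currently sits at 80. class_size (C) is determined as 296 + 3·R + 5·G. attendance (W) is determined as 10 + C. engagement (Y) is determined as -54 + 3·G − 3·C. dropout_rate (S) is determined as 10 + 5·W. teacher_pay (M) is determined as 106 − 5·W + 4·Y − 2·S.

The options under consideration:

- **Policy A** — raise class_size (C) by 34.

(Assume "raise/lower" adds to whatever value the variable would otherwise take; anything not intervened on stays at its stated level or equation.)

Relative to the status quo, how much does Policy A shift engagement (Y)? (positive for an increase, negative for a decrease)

Baseline:
  R = 18
  G = 80
  C = 296 + 3·18 + 5·80 = 750
  Y = -54 + 3·80 − 3·750 = -2064
Policy A (C + 34):
  R = 18
  G = 80
  C = 296 + 3·18 + 5·80 (+34 from intervention) = 784
  Y = -54 + 3·80 − 3·784 = -2166
Change in Y: -2166 − (-2064) = -102

-102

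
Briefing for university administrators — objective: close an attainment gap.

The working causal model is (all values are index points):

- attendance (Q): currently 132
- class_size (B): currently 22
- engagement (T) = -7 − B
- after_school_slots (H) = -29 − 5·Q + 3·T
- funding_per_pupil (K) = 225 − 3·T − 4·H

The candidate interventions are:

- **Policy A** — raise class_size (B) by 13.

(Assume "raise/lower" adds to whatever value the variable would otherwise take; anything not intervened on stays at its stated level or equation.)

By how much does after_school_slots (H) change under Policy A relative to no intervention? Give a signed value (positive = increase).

Baseline:
  Q = 132
  B = 22
  T = -7 − 22 = -29
  H = -29 − 5·132 + 3·(-29) = -776
Policy A (B + 13):
  Q = 132
  B = 22 + 13 = 35
  T = -7 − 35 = -42
  H = -29 − 5·132 + 3·(-42) = -815
Change in H: -815 − (-776) = -39

-39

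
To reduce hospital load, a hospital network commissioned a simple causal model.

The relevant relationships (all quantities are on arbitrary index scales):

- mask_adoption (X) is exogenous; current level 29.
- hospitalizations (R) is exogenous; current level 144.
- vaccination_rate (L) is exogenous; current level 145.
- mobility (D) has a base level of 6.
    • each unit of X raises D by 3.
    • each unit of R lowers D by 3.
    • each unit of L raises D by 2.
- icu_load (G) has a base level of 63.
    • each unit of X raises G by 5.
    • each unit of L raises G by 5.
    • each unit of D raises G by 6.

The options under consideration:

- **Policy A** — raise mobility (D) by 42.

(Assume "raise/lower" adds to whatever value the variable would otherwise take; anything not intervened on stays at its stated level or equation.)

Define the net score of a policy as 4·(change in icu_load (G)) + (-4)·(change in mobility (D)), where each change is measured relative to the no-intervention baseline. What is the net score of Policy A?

840

Baseline:
  X = 29
  R = 144
  L = 145
  D = 6 + 3·29 − 3·144 + 2·145 = -49
  G = 63 + 5·29 + 5·145 + 6·(-49) = 639
Policy A (D + 42):
  X = 29
  R = 144
  L = 145
  D = 6 + 3·29 − 3·144 + 2·145 (+42 from intervention) = -7
  G = 63 + 5·29 + 5·145 + 6·(-7) = 891
ΔG = 891 − 639 = 252; ΔD = -7 − (-49) = 42
Score = 4·252 + (-4)·42 = 840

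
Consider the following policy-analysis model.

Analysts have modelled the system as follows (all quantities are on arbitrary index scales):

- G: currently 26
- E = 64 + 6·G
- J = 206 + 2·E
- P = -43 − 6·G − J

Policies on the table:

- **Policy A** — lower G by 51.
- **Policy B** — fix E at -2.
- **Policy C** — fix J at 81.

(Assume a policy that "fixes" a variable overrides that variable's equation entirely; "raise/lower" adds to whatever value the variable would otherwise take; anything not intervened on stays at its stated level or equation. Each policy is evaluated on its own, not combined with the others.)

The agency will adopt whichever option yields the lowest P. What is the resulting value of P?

-401

Policy A (G − 51):
  G = 26 − 51 = -25
  E = 64 + 6·(-25) = -86
  J = 206 + 2·(-86) = 34
  P = -43 − 6·(-25) − 34 = 73
Policy B (E := -2):
  G = 26
  E = -2
  J = 206 + 2·(-2) = 202
  P = -43 − 6·26 − 202 = -401
Policy C (J := 81):
  G = 26
  E = 64 + 6·26 = 220
  J = 81
  P = -43 − 6·26 − 81 = -280
Comparing — Policy A: P=73, Policy B: P=-401, Policy C: P=-280. Lowest is -401 (Policy B).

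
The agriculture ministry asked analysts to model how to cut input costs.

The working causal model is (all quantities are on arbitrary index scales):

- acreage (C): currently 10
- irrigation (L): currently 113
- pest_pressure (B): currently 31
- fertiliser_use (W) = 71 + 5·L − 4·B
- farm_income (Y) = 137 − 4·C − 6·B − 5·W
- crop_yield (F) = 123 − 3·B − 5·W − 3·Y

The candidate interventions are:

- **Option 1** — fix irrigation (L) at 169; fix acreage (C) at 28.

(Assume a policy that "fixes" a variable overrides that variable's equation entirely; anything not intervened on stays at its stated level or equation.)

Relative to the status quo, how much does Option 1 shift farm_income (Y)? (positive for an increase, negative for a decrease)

Baseline:
  C = 10
  L = 113
  B = 31
  W = 71 + 5·113 − 4·31 = 512
  Y = 137 − 4·10 − 6·31 − 5·512 = -2649
Option 1 (L := 169, C := 28):
  C = 28
  L = 169
  B = 31
  W = 71 + 5·169 − 4·31 = 792
  Y = 137 − 4·28 − 6·31 − 5·792 = -4121
Change in Y: -4121 − (-2649) = -1472

-1472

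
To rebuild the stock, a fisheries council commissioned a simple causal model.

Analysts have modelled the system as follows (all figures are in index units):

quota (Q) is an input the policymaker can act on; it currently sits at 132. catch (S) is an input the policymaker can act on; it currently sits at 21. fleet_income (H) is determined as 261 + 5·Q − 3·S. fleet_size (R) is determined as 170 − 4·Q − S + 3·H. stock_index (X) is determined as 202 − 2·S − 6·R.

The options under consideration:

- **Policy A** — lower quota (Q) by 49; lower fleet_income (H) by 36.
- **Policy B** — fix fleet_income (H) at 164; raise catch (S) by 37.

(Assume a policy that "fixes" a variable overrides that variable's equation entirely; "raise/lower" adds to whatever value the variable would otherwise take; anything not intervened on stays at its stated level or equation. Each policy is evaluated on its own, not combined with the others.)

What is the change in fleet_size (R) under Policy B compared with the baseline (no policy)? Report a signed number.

-2119

Baseline:
  Q = 132
  S = 21
  H = 261 + 5·132 − 3·21 = 858
  R = 170 − 4·132 − 21 + 3·858 = 2195
Policy B (H := 164, S + 37):
  Q = 132
  S = 21 + 37 = 58
  H = 164
  R = 170 − 4·132 − 58 + 3·164 = 76
Change in R: 76 − 2195 = -2119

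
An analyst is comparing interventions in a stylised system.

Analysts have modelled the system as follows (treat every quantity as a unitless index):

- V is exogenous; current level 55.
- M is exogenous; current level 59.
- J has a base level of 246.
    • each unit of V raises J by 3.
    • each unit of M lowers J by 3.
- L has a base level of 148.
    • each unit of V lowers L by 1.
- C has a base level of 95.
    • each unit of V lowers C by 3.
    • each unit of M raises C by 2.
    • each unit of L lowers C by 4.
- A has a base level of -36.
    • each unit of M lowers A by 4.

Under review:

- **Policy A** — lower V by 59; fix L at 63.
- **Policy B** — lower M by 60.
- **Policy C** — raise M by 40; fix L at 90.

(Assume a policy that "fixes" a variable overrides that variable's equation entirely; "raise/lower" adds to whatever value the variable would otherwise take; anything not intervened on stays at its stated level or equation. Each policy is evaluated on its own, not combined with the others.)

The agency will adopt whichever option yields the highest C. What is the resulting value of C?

-27

Policy A (V − 59, L := 63):
  V = 55 − 59 = -4
  M = 59
  L = 63
  C = 95 − 3·(-4) + 2·59 − 4·63 = -27
Policy B (M − 60):
  V = 55
  M = 59 − 60 = -1
  L = 148 − 55 = 93
  C = 95 − 3·55 + 2·(-1) − 4·93 = -444
Policy C (M + 40, L := 90):
  V = 55
  M = 59 + 40 = 99
  L = 90
  C = 95 − 3·55 + 2·99 − 4·90 = -232
Comparing — Policy A: C=-27, Policy B: C=-444, Policy C: C=-232. Highest is -27 (Policy A).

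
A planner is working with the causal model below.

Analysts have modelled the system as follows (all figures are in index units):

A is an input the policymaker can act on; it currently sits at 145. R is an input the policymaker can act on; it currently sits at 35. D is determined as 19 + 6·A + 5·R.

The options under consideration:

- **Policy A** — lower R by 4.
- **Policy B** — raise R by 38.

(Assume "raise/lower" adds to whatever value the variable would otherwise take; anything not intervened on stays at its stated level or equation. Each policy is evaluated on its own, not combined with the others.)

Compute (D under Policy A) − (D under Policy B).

-210

Policy A (R − 4):
  A = 145
  R = 35 − 4 = 31
  D = 19 + 6·145 + 5·31 = 1044
Policy B (R + 38):
  A = 145
  R = 35 + 38 = 73
  D = 19 + 6·145 + 5·73 = 1254
D: 1044 − 1254 = -210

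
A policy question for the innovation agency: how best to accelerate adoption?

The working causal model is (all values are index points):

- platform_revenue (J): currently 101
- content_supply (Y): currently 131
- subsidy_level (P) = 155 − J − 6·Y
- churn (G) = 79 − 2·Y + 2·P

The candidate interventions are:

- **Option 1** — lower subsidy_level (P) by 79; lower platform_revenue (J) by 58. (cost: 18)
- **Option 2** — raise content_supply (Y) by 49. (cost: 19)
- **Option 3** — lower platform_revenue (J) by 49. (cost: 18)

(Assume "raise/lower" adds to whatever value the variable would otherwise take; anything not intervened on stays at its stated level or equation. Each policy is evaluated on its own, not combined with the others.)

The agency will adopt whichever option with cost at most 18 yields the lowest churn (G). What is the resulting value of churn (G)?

-1689

Option 1 (P − 79, J − 58):
  J = 101 − 58 = 43
  Y = 131
  P = 155 − 43 − 6·131 (−79 from intervention) = -753
  G = 79 − 2·131 + 2·(-753) = -1689
Option 3 (J − 49):
  J = 101 − 49 = 52
  Y = 131
  P = 155 − 52 − 6·131 = -683
  G = 79 − 2·131 + 2·(-683) = -1549
Comparing — Option 1: G=-1689, Option 3: G=-1549. Lowest is -1689 (Option 1).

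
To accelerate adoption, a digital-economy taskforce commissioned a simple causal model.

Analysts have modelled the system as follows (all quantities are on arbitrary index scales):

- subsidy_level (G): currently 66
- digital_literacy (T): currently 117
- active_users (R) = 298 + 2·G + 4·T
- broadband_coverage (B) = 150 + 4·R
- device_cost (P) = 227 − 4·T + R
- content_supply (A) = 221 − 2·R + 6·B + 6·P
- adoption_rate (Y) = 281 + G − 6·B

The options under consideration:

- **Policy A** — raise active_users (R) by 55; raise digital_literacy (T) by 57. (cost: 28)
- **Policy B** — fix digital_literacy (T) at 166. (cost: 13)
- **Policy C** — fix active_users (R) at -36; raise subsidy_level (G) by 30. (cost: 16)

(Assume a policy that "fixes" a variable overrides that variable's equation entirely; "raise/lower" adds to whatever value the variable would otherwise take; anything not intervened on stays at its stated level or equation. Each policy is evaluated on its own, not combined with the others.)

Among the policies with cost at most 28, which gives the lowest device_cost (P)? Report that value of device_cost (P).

Policy A (R + 55, T + 57):
  G = 66
  T = 117 + 57 = 174
  R = 298 + 2·66 + 4·174 (+55 from intervention) = 1181
  P = 227 − 4·174 + 1181 = 712
Policy B (T := 166):
  G = 66
  T = 166
  R = 298 + 2·66 + 4·166 = 1094
  P = 227 − 4·166 + 1094 = 657
Policy C (R := -36, G + 30):
  G = 66 + 30 = 96
  T = 117
  R = -36
  P = 227 − 4·117 + (-36) = -277
Comparing — Policy A: P=712, Policy B: P=657, Policy C: P=-277. Lowest is -277 (Policy C).

-277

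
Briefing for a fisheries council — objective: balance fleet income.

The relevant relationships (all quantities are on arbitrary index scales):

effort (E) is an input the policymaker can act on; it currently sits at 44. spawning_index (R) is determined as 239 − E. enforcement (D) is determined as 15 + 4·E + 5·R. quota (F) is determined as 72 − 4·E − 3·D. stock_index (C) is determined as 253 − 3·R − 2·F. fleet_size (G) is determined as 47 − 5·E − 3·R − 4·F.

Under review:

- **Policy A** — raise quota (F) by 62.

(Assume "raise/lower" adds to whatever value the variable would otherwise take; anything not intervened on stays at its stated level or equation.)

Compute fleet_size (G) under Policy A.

Policy A (F + 62):
  E = 44
  R = 239 − 44 = 195
  D = 15 + 4·44 + 5·195 = 1166
  F = 72 − 4·44 − 3·1166 (+62 from intervention) = -3540
  G = 47 − 5·44 − 3·195 − 4·(-3540) = 13402

13402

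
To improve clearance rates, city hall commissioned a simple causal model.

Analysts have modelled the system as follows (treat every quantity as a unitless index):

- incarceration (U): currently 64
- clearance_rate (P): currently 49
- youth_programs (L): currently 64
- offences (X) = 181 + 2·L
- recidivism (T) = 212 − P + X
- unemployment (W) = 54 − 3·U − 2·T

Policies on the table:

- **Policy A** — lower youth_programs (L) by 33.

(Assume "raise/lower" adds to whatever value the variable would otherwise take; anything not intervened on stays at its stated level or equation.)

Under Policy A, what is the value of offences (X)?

Policy A (L − 33):
  L = 64 − 33 = 31
  X = 181 + 2·31 = 243

243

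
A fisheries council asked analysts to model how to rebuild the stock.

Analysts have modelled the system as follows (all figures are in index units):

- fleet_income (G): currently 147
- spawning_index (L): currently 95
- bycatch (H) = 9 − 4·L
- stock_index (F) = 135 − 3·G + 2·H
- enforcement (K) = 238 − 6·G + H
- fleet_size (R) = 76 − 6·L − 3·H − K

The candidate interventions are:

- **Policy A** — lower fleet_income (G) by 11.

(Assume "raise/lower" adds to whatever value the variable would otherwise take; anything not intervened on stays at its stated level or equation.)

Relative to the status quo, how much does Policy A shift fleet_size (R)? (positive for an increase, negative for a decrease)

Baseline:
  G = 147
  L = 95
  H = 9 − 4·95 = -371
  K = 238 − 6·147 + (-371) = -1015
  R = 76 − 6·95 − 3·(-371) − (-1015) = 1634
Policy A (G − 11):
  G = 147 − 11 = 136
  L = 95
  H = 9 − 4·95 = -371
  K = 238 − 6·136 + (-371) = -949
  R = 76 − 6·95 − 3·(-371) − (-949) = 1568
Change in R: 1568 − 1634 = -66

-66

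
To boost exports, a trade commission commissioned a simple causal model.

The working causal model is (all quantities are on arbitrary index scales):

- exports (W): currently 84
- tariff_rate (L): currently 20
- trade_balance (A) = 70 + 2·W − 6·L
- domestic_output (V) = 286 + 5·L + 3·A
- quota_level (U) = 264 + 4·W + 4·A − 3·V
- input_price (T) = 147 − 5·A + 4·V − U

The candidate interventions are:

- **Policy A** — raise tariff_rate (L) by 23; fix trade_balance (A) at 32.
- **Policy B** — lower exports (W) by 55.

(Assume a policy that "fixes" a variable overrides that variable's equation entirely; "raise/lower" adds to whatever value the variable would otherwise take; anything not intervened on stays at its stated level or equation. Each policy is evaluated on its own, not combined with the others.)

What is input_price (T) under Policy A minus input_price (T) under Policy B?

Policy A (L + 23, A := 32):
  W = 84
  L = 20 + 23 = 43
  A = 32
  V = 286 + 5·43 + 3·32 = 597
  U = 264 + 4·84 + 4·32 − 3·597 = -1063
  T = 147 − 5·32 + 4·597 − (-1063) = 3438
Policy B (W − 55):
  W = 84 − 55 = 29
  L = 20
  A = 70 + 2·29 − 6·20 = 8
  V = 286 + 5·20 + 3·8 = 410
  U = 264 + 4·29 + 4·8 − 3·410 = -818
  T = 147 − 5·8 + 4·410 − (-818) = 2565
T: 3438 − 2565 = 873

873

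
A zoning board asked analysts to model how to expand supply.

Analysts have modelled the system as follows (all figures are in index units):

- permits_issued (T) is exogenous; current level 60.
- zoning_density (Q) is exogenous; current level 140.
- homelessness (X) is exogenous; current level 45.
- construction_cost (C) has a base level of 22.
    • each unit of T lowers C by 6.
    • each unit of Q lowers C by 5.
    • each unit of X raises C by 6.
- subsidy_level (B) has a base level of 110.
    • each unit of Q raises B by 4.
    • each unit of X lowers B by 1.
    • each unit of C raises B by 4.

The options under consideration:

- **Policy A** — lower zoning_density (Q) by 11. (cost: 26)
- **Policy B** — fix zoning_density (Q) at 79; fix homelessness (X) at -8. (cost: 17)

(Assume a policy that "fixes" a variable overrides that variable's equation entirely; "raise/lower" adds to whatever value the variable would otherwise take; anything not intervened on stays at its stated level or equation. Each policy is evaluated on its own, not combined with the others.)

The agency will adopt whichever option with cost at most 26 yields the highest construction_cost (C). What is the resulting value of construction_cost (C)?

Policy A (Q − 11):
  T = 60
  Q = 140 − 11 = 129
  X = 45
  C = 22 − 6·60 − 5·129 + 6·45 = -713
Policy B (Q := 79, X := -8):
  T = 60
  Q = 79
  X = -8
  C = 22 − 6·60 − 5·79 + 6·(-8) = -781
Comparing — Policy A: C=-713, Policy B: C=-781. Highest is -713 (Policy A).

-713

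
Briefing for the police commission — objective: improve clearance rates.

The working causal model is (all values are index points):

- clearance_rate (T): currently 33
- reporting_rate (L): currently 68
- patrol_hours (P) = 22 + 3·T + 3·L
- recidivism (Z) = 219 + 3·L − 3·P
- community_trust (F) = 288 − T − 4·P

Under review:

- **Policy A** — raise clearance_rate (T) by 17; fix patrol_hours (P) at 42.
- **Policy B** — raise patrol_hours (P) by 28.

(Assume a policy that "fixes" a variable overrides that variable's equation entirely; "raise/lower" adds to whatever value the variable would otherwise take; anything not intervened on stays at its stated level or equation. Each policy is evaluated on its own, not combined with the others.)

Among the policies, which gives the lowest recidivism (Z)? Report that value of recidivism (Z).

Policy A (T + 17, P := 42):
  T = 33 + 17 = 50
  L = 68
  P = 42
  Z = 219 + 3·68 − 3·42 = 297
Policy B (P + 28):
  T = 33
  L = 68
  P = 22 + 3·33 + 3·68 (+28 from intervention) = 353
  Z = 219 + 3·68 − 3·353 = -636
Comparing — Policy A: Z=297, Policy B: Z=-636. Lowest is -636 (Policy B).

-636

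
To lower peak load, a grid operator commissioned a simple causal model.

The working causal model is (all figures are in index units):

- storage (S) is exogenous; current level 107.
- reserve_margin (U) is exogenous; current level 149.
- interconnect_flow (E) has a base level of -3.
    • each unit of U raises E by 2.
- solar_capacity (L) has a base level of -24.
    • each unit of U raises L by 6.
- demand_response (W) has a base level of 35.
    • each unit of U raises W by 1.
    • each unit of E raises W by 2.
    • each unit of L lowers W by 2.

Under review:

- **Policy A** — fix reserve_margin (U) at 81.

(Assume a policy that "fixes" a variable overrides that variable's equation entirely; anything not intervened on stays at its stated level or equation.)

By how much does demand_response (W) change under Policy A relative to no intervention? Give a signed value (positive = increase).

476

Baseline:
  U = 149
  E = -3 + 2·149 = 295
  L = -24 + 6·149 = 870
  W = 35 + 149 + 2·295 − 2·870 = -966
Policy A (U := 81):
  U = 81
  E = -3 + 2·81 = 159
  L = -24 + 6·81 = 462
  W = 35 + 81 + 2·159 − 2·462 = -490
Change in W: -490 − (-966) = 476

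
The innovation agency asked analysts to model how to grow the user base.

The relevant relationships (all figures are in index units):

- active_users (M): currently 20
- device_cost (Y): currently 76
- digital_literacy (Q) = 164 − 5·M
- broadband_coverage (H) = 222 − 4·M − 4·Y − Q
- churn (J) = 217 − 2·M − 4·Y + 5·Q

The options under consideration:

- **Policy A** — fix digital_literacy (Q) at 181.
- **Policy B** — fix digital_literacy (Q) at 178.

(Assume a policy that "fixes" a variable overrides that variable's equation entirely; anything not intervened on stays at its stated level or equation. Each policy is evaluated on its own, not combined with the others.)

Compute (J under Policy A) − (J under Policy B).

Policy A (Q := 181):
  M = 20
  Y = 76
  Q = 181
  J = 217 − 2·20 − 4·76 + 5·181 = 778
Policy B (Q := 178):
  M = 20
  Y = 76
  Q = 178
  J = 217 − 2·20 − 4·76 + 5·178 = 763
J: 778 − 763 = 15

15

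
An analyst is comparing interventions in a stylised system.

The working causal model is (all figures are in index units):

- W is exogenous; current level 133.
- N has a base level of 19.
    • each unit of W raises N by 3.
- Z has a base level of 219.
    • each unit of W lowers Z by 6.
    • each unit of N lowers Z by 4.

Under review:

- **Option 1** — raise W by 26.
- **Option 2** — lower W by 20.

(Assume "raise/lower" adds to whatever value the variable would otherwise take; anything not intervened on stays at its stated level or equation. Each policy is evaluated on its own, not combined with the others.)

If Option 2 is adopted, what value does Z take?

-1891

Option 2 (W − 20):
  W = 133 − 20 = 113
  N = 19 + 3·113 = 358
  Z = 219 − 6·113 − 4·358 = -1891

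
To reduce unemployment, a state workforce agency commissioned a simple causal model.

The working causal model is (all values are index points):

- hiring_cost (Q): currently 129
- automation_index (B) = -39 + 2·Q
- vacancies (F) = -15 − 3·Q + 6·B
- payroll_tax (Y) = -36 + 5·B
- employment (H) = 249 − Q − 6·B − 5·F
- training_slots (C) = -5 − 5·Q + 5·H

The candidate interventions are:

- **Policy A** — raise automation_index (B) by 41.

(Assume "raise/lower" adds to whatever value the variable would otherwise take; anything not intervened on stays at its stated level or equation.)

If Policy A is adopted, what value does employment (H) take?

-7230

Policy A (B + 41):
  Q = 129
  B = -39 + 2·129 (+41 from intervention) = 260
  F = -15 − 3·129 + 6·260 = 1158
  H = 249 − 129 − 6·260 − 5·1158 = -7230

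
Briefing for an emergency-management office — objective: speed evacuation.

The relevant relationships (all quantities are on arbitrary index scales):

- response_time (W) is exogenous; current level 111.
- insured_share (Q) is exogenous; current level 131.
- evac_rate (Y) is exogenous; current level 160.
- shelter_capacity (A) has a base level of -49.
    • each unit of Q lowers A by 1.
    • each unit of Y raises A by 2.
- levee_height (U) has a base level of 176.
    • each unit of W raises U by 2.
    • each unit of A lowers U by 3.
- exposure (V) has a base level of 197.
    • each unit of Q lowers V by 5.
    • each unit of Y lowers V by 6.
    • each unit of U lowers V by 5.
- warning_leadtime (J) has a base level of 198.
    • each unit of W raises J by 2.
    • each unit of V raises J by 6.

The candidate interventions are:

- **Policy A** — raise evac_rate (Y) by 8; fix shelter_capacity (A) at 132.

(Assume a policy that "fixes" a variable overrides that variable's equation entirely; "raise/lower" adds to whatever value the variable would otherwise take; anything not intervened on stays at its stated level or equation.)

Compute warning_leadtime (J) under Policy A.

-8436

Policy A (Y + 8, A := 132):
  W = 111
  Q = 131
  Y = 160 + 8 = 168
  A = 132
  U = 176 + 2·111 − 3·132 = 2
  V = 197 − 5·131 − 6·168 − 5·2 = -1476
  J = 198 + 2·111 + 6·(-1476) = -8436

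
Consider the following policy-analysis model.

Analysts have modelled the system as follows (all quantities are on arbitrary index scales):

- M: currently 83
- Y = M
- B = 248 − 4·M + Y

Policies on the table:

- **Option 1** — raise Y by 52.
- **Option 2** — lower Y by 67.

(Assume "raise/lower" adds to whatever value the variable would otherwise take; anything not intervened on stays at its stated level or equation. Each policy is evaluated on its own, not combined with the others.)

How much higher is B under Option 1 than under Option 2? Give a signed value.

119

Option 1 (Y + 52):
  M = 83
  Y = 0 + 83 (+52 from intervention) = 135
  B = 248 − 4·83 + 135 = 51
Option 2 (Y − 67):
  M = 83
  Y = 0 + 83 (−67 from intervention) = 16
  B = 248 − 4·83 + 16 = -68
B: 51 − (-68) = 119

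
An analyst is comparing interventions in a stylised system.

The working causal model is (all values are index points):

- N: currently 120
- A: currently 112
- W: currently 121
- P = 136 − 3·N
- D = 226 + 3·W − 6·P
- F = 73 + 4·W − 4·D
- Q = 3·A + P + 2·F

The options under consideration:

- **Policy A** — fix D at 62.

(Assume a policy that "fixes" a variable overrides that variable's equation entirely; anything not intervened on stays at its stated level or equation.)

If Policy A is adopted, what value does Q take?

Policy A (D := 62):
  N = 120
  A = 112
  W = 121
  P = 136 − 3·120 = -224
  D = 62
  F = 73 + 4·121 − 4·62 = 309
  Q = 0 + 3·112 + (-224) + 2·309 = 730

730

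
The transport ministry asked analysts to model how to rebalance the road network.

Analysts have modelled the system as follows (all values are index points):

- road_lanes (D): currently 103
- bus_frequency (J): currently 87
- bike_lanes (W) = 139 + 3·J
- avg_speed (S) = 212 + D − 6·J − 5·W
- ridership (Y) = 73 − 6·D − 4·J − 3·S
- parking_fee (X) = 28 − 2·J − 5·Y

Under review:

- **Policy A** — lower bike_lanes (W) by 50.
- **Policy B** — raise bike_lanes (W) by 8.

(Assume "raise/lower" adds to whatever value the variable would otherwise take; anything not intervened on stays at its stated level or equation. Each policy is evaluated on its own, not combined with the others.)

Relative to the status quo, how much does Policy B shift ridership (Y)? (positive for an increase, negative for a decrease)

Baseline:
  D = 103
  J = 87
  W = 139 + 3·87 = 400
  S = 212 + 103 − 6·87 − 5·400 = -2207
  Y = 73 − 6·103 − 4·87 − 3·(-2207) = 5728
Policy B (W + 8):
  D = 103
  J = 87
  W = 139 + 3·87 (+8 from intervention) = 408
  S = 212 + 103 − 6·87 − 5·408 = -2247
  Y = 73 − 6·103 − 4·87 − 3·(-2247) = 5848
Change in Y: 5848 − 5728 = 120

120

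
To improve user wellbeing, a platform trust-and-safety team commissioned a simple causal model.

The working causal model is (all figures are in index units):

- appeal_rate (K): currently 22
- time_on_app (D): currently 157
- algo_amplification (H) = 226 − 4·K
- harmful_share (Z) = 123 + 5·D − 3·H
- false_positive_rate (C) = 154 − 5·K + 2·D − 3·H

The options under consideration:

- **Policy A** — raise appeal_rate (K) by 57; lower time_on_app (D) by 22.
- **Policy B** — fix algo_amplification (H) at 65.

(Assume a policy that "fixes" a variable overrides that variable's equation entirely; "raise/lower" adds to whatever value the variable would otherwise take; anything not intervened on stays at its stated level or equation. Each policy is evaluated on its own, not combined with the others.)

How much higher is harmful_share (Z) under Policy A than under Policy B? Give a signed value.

355

Policy A (K + 57, D − 22):
  K = 22 + 57 = 79
  D = 157 − 22 = 135
  H = 226 − 4·79 = -90
  Z = 123 + 5·135 − 3·(-90) = 1068
Policy B (H := 65):
  K = 22
  D = 157
  H = 65
  Z = 123 + 5·157 − 3·65 = 713
Z: 1068 − 713 = 355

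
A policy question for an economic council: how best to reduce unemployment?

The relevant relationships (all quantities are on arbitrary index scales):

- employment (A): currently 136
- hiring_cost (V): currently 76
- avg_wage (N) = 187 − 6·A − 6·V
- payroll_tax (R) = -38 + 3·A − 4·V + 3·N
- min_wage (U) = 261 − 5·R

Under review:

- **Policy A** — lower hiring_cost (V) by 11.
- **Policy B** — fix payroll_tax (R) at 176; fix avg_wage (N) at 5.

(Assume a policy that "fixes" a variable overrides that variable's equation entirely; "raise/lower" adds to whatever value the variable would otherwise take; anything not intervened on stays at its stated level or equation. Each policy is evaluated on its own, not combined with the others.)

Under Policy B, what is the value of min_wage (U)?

-619

Policy B (R := 176, N := 5):
  A = 136
  V = 76
  N = 5
  R = 176
  U = 261 − 5·176 = -619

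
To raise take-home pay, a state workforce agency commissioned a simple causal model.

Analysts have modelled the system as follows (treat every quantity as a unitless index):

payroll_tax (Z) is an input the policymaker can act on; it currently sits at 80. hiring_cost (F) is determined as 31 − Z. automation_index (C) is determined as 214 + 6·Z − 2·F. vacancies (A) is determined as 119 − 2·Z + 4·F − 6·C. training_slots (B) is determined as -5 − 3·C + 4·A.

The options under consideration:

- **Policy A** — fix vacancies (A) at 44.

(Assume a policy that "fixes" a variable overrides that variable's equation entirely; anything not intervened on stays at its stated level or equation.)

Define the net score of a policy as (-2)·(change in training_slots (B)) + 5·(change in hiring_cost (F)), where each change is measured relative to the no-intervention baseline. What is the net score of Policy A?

Baseline:
  Z = 80
  F = 31 − 80 = -49
  C = 214 + 6·80 − 2·(-49) = 792
  A = 119 − 2·80 + 4·(-49) − 6·792 = -4989
  B = -5 − 3·792 + 4·(-4989) = -22337
Policy A (A := 44):
  Z = 80
  F = 31 − 80 = -49
  C = 214 + 6·80 − 2·(-49) = 792
  A = 44
  B = -5 − 3·792 + 4·44 = -2205
ΔB = -2205 − (-22337) = 20132; ΔF = -49 − (-49) = 0
Score = (-2)·20132 + 5·0 = -40264

-40264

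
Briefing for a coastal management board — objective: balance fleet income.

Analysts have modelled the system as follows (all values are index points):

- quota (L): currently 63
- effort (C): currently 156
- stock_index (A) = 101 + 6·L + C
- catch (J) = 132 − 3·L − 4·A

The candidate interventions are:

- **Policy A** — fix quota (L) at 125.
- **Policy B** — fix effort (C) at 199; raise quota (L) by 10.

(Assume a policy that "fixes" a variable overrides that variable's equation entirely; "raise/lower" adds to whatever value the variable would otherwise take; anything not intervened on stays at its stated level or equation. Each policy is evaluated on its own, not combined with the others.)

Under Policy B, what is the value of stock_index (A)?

738

Policy B (C := 199, L + 10):
  L = 63 + 10 = 73
  C = 199
  A = 101 + 6·73 + 199 = 738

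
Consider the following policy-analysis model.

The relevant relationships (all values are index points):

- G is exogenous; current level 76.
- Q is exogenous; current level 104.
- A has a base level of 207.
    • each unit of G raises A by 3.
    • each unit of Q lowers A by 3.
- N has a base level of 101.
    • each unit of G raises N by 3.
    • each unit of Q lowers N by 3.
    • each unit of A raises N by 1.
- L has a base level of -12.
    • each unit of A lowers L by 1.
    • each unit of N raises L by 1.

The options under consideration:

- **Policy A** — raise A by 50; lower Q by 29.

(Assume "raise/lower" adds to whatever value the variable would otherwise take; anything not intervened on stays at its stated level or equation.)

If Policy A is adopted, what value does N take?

Policy A (A + 50, Q − 29):
  G = 76
  Q = 104 − 29 = 75
  A = 207 + 3·76 − 3·75 (+50 from intervention) = 260
  N = 101 + 3·76 − 3·75 + 260 = 364

364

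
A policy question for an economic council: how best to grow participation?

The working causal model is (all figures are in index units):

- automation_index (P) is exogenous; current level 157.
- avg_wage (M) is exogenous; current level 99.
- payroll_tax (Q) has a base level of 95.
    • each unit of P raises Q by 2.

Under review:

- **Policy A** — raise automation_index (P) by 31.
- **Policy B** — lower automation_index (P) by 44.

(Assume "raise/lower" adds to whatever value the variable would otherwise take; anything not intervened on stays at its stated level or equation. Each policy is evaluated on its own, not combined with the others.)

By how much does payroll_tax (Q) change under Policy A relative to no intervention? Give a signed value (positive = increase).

Baseline:
  P = 157
  Q = 95 + 2·157 = 409
Policy A (P + 31):
  P = 157 + 31 = 188
  Q = 95 + 2·188 = 471
Change in Q: 471 − 409 = 62

62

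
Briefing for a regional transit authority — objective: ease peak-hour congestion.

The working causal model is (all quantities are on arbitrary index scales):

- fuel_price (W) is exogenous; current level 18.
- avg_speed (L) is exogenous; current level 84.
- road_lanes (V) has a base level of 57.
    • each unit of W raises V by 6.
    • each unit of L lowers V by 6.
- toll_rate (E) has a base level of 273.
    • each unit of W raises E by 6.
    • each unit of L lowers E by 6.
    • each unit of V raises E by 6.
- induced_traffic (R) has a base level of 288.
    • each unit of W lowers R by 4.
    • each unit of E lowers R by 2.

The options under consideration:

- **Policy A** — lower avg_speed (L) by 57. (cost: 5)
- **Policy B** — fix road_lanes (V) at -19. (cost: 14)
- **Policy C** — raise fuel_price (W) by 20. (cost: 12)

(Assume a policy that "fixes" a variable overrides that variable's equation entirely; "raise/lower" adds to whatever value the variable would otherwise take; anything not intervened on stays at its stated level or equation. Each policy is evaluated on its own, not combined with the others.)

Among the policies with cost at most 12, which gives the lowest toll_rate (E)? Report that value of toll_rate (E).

-1317

Policy A (L − 57):
  W = 18
  L = 84 − 57 = 27
  V = 57 + 6·18 − 6·27 = 3
  E = 273 + 6·18 − 6·27 + 6·3 = 237
Policy C (W + 20):
  W = 18 + 20 = 38
  L = 84
  V = 57 + 6·38 − 6·84 = -219
  E = 273 + 6·38 − 6·84 + 6·(-219) = -1317
Comparing — Policy A: E=237, Policy C: E=-1317. Lowest is -1317 (Policy C).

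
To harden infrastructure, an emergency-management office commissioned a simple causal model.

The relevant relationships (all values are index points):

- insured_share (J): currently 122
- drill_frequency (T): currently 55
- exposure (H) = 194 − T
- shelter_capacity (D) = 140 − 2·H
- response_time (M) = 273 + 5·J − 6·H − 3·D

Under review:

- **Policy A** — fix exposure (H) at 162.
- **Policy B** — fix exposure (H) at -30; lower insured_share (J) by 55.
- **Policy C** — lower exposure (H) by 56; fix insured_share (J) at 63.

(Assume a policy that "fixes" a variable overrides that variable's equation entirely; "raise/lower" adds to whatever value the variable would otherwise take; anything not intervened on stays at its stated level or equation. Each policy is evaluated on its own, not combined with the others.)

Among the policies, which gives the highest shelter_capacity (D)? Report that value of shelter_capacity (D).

200

Policy A (H := 162):
  T = 55
  H = 162
  D = 140 − 2·162 = -184
Policy B (H := -30, J − 55):
  T = 55
  H = -30
  D = 140 − 2·(-30) = 200
Policy C (H − 56, J := 63):
  T = 55
  H = 194 − 55 (−56 from intervention) = 83
  D = 140 − 2·83 = -26
Comparing — Policy A: D=-184, Policy B: D=200, Policy C: D=-26. Highest is 200 (Policy B).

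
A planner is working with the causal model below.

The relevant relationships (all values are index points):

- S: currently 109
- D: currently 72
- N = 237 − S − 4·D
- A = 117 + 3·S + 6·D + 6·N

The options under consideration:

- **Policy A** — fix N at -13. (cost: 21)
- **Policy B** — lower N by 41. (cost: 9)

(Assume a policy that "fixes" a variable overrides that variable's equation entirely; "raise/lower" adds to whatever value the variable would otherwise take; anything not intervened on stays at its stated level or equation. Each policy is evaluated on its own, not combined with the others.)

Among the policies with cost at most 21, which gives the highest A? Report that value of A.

798

Policy A (N := -13):
  S = 109
  D = 72
  N = -13
  A = 117 + 3·109 + 6·72 + 6·(-13) = 798
Policy B (N − 41):
  S = 109
  D = 72
  N = 237 − 109 − 4·72 (−41 from intervention) = -201
  A = 117 + 3·109 + 6·72 + 6·(-201) = -330
Comparing — Policy A: A=798, Policy B: A=-330. Highest is 798 (Policy A).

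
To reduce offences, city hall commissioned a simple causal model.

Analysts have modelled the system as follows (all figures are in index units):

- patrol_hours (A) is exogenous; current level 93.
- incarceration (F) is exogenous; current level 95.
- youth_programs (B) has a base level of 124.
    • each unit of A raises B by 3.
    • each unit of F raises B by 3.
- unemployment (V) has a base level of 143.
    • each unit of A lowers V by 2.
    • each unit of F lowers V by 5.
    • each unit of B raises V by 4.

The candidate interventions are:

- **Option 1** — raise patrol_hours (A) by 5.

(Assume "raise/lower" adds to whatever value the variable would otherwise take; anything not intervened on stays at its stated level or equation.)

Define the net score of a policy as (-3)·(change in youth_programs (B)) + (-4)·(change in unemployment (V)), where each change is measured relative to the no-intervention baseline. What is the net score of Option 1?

Baseline:
  A = 93
  F = 95
  B = 124 + 3·93 + 3·95 = 688
  V = 143 − 2·93 − 5·95 + 4·688 = 2234
Option 1 (A + 5):
  A = 93 + 5 = 98
  F = 95
  B = 124 + 3·98 + 3·95 = 703
  V = 143 − 2·98 − 5·95 + 4·703 = 2284
ΔB = 703 − 688 = 15; ΔV = 2284 − 2234 = 50
Score = (-3)·15 + (-4)·50 = -245

-245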